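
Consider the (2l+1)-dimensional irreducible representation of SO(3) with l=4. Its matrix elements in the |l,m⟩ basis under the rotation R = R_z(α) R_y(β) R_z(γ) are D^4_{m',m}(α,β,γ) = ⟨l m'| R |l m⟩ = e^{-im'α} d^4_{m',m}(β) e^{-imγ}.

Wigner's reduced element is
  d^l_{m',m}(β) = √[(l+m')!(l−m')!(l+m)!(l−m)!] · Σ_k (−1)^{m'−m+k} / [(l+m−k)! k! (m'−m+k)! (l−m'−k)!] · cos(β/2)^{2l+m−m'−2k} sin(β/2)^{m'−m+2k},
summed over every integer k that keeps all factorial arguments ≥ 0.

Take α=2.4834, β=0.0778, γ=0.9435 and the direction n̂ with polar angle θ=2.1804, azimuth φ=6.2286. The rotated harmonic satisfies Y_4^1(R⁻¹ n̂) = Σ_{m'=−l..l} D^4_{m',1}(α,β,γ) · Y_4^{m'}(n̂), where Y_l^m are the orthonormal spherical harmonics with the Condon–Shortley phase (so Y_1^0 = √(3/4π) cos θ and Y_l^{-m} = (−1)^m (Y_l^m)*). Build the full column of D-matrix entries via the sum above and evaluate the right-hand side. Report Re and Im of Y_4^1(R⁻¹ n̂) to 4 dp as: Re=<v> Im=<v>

Need the full column D^4_{m',1} for m'=−4..4 at α=2.4834, β=0.0778, γ=0.9435.
cos(β/2)=0.999243, sin(β/2)=0.038890
d^4_{-4,1}: single k=5 term ⇒ +0.000001;  D = -0.000001+0.000000i
d^4_{-3,1}: k∈[4..5] ⇒ +0.000030 -0.000000 = +0.000030;  D = +0.000029+0.000007i
d^4_{-2,1}: k∈[3..5] ⇒ +0.000829 -0.000002 +0.000000 = +0.000827;  D = -0.000526-0.000638i
d^4_{-1,1}: k∈[2..5] ⇒ +0.015056 -0.000068 +0.000000 -0.000000 = +0.014988;  D = +0.000463+0.014980i
d^4_{0,1}: k∈[1..4] ⇒ +0.173003 -0.001572 +0.000002 -0.000000 = +0.171433;  D = +0.100624-0.138795i
d^4_{1,1}: k∈[0..3] ⇒ +0.993964 -0.022584 +0.000068 -0.000000 = +0.971448;  D = -0.932178+0.273416i
d^4_{2,1}: k∈[0..2] ⇒ -0.164125 +0.001243 -0.000001 = -0.162884;  D = -0.151690-0.059339i
d^4_{3,1}: k∈[0..1] ⇒ +0.011950 -0.000030 = +0.011920;  D = -0.006126-0.010226i
d^4_{4,1}: single k=0 term ⇒ -0.000439;  D = +0.000052-0.000435i
Y_4^{m'}(θ=2.1804,φ=6.2286) and Σ D·Y over m':
  (-0.0000+0.0000i)·(+0.1952+0.0433i)  (+0.0000+0.0000i)·(-0.3897-0.0644i)  (-0.0005-0.0006i)·(+0.2894+0.0317i)  (+0.0005+0.0150i)·(+0.1564+0.0085i)  (+0.1006-0.1388i)·(-0.3251+0.0000i)  (-0.9322+0.2734i)·(-0.1564+0.0085i)  (-0.1517-0.0593i)·(+0.2894-0.0317i)  (-0.0061-0.0102i)·(+0.3897-0.0644i)  (+0.0001-0.0004i)·(+0.1952-0.0433i)
Y_4^1(R⁻¹ n̂) = +0.061720-0.019506i

Re=0.0617 Im=-0.0195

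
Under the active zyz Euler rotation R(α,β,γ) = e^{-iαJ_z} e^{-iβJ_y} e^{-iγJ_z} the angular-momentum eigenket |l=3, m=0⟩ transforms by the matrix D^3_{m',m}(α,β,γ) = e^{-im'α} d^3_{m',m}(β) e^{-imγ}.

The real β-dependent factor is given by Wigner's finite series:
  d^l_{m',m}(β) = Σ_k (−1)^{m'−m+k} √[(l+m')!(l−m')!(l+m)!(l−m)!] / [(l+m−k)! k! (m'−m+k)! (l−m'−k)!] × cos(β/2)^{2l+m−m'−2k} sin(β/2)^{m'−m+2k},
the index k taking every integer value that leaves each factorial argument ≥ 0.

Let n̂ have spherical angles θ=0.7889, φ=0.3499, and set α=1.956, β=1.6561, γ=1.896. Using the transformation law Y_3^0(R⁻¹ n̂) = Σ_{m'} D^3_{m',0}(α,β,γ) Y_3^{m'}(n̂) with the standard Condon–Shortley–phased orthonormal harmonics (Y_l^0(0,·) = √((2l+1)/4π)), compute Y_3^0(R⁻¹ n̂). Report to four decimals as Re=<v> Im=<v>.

Re=0.0940 Im=0.0000

Need the full column D^3_{m',0} for m'=−3..3 at α=1.956, β=1.6561, γ=1.896.
cos(β/2)=0.676313, sin(β/2)=0.736614
d^3_{-3,0}: single k=3 term ⇒ +0.552941;  D = +0.505964-0.223034i
d^3_{-2,0}: k∈[2..3] ⇒ +0.621774 -0.737592 = -0.115818;  D = +0.083114+0.080659i
d^3_{-1,0}: k∈[1..3] ⇒ +0.361053 -1.284919 +0.508087 = -0.415779;  D = +0.156228-0.385311i
d^3_{0,0}: k∈[0..3] ⇒ +0.095695 -1.021679 +1.211988 -0.159750 = +0.126254;  D = +0.126254+0.000000i
d^3_{1,0}: k∈[0..2] ⇒ -0.361053 +1.284919 -0.508087 = +0.415779;  D = -0.156228-0.385311i
d^3_{2,0}: k∈[0..1] ⇒ +0.621774 -0.737592 = -0.115818;  D = +0.083114-0.080659i
d^3_{3,0}: single k=0 term ⇒ -0.552941;  D = -0.505964-0.223034i
Y_3^{m'}(θ=0.7889,φ=0.3499) and Σ D·Y over m':
  (+0.5060-0.2230i)·(+0.0742-0.1293i)  (+0.0831+0.0807i)·(+0.2774-0.2335i)  (+0.1562-0.3853i)·(+0.3194-0.1165i)  (+0.1263+0.0000i)·(-0.1361+0.0000i)  (-0.1562-0.3853i)·(-0.3194-0.1165i)  (+0.0831-0.0807i)·(+0.2774+0.2335i)  (-0.5060-0.2230i)·(-0.0742-0.1293i)
Y_3^0(R⁻¹ n̂) = +0.094002+0.000000i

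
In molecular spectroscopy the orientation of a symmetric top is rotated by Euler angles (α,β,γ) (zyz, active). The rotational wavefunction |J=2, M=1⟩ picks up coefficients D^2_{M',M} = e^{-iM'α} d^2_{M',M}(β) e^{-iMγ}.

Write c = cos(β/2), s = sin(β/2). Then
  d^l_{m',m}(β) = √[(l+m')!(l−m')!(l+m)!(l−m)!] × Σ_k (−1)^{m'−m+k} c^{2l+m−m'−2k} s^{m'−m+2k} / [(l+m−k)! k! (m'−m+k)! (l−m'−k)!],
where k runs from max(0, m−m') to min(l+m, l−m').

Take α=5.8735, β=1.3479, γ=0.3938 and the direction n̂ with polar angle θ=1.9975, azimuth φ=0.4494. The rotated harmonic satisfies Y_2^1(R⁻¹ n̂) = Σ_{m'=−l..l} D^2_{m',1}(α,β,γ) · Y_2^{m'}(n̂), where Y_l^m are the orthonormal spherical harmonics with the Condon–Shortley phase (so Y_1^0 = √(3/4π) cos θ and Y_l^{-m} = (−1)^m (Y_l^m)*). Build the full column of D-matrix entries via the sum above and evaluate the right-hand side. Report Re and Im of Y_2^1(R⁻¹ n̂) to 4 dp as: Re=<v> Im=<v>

Re=-0.2862 Im=-0.1627

Need the full column D^2_{m',1} for m'=−2..2 at α=5.8735, β=1.3479, γ=0.3938.
cos(β/2)=0.781363, sin(β/2)=0.624077
d^2_{-2,1}: single k=3 term ⇒ +0.379837;  D = +0.132963-0.355805i
d^2_{-1,1}: k∈[2..3] ⇒ +0.713351 -0.151689 = +0.561662;  D = +0.389907-0.404273i
d^2_{0,1}: k∈[1..2] ⇒ +0.729242 -0.465204 = +0.264039;  D = +0.243828-0.101312i
d^2_{1,1}: k∈[0..1] ⇒ +0.372744 -0.713351 = -0.340607;  D = -0.340564-0.005410i
d^2_{2,1}: single k=0 term ⇒ -0.595424;  D = -0.542314-0.245815i
Y_2^{m'}(θ=1.9975,φ=0.4494) and Σ D·Y over m':
  (+0.1330-0.3558i)·(+0.1993-0.2505i)  (+0.3899-0.4043i)·(-0.2622+0.1264i)  (+0.2438-0.1013i)·(-0.1533+0.0000i)  (-0.3406-0.0054i)·(+0.2622+0.1264i)  (-0.5423-0.2458i)·(+0.1993+0.2505i)
Y_2^1(R⁻¹ n̂) = -0.286217-0.162717i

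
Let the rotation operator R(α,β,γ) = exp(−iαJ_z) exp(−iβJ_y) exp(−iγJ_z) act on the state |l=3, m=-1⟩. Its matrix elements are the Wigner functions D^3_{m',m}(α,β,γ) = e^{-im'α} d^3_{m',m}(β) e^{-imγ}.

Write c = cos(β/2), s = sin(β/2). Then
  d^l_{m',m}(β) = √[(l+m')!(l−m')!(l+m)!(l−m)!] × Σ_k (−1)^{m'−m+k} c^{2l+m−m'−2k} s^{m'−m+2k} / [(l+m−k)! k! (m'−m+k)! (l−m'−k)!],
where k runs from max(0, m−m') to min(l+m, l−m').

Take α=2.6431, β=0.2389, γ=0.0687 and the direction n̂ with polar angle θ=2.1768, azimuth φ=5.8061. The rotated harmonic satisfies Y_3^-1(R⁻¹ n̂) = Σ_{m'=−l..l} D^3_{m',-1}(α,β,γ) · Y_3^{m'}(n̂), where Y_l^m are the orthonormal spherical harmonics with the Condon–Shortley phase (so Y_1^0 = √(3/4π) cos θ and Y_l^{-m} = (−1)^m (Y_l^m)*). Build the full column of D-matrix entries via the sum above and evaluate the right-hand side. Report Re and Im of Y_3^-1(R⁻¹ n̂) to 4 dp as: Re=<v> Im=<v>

Need the full column D^3_{m',-1} for m'=−3..3 at α=2.6431, β=0.2389, γ=0.0687.
cos(β/2)=0.992874, sin(β/2)=0.119166
d^3_{-3,-1}: single k=2 term ⇒ +0.053448;  D = -0.007671+0.052894i
d^3_{-2,-1}: k∈[1..2] ⇒ +0.363600 -0.010475 = +0.353125;  D = +0.211595-0.282710i
d^3_{-1,-1}: k∈[0..2] ⇒ +0.958000 -0.110401 +0.001193 = +0.848792;  D = -0.771596+0.353677i
d^3_{0,-1}: k∈[0..2] ⇒ -0.398304 +0.017213 -0.000083 = -0.381174;  D = -0.380275-0.026166i
d^3_{1,-1}: k∈[0..2] ⇒ +0.082801 -0.001590 +0.000003 = +0.081213;  D = -0.068496-0.043633i
d^3_{2,-1}: k∈[0..1] ⇒ -0.010475 +0.000075 = -0.010400;  D = -0.005033-0.009101i
d^3_{3,-1}: single k=0 term ⇒ +0.000770;  D = -0.000005-0.000770i
Y_3^{m'}(θ=2.1768,φ=5.8061) and Σ D·Y over m':
  (-0.0077+0.0529i)·(+0.0322+0.2294i)  (+0.2116-0.2827i)·(-0.2274-0.3208i)  (-0.7716+0.3537i)·(+0.1468+0.0759i)  (-0.3803-0.0262i)·(+0.2929+0.0000i)  (-0.0685-0.0436i)·(-0.1468+0.0759i)  (-0.0050-0.0091i)·(-0.2274+0.3208i)  (-0.0000-0.0008i)·(-0.0322+0.2294i)
Y_3^-1(R⁻¹ n̂) = -0.385084-0.016258i

Re=-0.3851 Im=-0.0163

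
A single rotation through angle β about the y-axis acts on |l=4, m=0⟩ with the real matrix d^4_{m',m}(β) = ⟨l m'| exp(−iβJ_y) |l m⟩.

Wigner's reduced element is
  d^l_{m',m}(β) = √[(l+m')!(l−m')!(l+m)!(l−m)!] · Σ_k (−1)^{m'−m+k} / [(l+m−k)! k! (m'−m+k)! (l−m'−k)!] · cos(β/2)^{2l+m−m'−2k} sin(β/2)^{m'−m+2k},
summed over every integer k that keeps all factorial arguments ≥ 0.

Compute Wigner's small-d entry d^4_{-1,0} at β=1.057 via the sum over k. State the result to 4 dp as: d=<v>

d^4_{-1,0}(β=1.057) via Wigner's sum:
c=cos(1.057/2)=0.863564, s=sin(1.057/2)=0.504239; N=√[6·120·24·24]=643.987578
Admissible k: 1..4 (factorial args all ≥0)
  k=1: (−1)^0·643.9876/(144)·0.8636^7·0.5042^1 = +0.807633
  k=2: (−1)^1·643.9876/(24)·0.8636^5·0.5042^3 = -1.652145
  k=3: (−1)^2·643.9876/(24)·0.8636^3·0.5042^5 = +0.563288
  k=4: (−1)^3·643.9876/(144)·0.8636^1·0.5042^7 = -0.032008
d^4_{-1,0}(1.057) = +0.807633 -1.652145 +0.563288 -0.032008 = -0.313231

d=-0.3132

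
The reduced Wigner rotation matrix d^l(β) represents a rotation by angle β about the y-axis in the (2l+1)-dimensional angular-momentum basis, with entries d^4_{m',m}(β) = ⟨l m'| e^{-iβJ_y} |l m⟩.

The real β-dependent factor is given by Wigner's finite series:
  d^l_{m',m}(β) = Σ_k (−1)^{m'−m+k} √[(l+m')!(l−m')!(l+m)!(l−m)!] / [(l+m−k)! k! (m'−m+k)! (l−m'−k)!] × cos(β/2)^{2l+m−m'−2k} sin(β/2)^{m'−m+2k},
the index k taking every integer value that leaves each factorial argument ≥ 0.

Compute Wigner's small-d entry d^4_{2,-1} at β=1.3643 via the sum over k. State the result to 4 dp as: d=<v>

d=-0.1408

d^4_{2,-1}(β=1.3643) via Wigner's sum:
With c≡cos(β/2)=0.776219 and s≡sin(β/2)=0.630463, N=[720·2·6·120]^{1/2}=1018.233765
k∈{0,1,2} keeps every argument non-negative
  k=0: (−1)^3·1018.2338/(72)·0.7762^5·0.6305^3 = -0.998656
  k=1: (−1)^4·1018.2338/(48)·0.7762^3·0.6305^5 = +0.988231
  k=2: (−1)^5·1018.2338/(240)·0.7762^1·0.6305^7 = -0.130389
d^4_{2,-1}(1.3643) = -0.998656 +0.988231 -0.130389 = -0.140814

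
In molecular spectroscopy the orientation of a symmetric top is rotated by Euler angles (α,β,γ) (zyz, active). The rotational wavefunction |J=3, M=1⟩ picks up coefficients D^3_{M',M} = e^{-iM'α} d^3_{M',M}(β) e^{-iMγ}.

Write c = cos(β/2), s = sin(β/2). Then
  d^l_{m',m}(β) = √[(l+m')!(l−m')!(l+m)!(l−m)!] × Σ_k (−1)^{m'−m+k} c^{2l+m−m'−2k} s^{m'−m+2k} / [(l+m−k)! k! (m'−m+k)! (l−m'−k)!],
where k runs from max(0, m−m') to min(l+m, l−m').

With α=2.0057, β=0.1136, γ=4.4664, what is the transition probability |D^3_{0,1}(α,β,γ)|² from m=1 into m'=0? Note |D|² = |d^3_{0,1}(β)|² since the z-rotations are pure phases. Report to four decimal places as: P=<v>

P=0.0373

First d^3_{0,1}(β=0.1136), then the phase factors e^{-i(0)α} and e^{-i(1)γ}:
c=cos(0.1136/2)=0.998387, s=sin(0.1136/2)=0.056769; N=√[6·6·24·2]=41.569219
The bounds max(0,m−m')=1 and min(l+m,l−m')=3 give 3 terms
  k=1: (−1)^0·41.5692/(12)·0.9984^5·0.0568^1 = +0.195075
  k=2: (−1)^1·41.5692/(4)·0.9984^3·0.0568^3 = -0.001892
  k=3: (−1)^2·41.5692/(12)·0.9984^1·0.0568^5 = +0.000002
d^3_{0,1}(0.1136) = +0.195075 -0.001892 +0.000002 = +0.193184
|D^3_{0,1}|² = |d^3_{0,1}(β)|² = (+0.193184)² = 0.037320 (the z-rotation phases have unit modulus)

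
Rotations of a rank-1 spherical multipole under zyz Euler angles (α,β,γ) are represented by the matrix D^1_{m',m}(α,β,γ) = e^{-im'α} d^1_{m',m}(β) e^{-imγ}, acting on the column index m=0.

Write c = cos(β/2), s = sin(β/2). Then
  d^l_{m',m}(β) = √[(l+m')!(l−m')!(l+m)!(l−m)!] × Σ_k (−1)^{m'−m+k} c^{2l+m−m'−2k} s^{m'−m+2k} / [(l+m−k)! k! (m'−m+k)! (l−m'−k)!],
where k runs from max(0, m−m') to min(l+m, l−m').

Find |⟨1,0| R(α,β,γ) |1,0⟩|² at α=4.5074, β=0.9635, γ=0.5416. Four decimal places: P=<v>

D^1_{0,0}(4.5074,0.9635,0.5416) = e^{-i·0·4.5074}·d^1_{0,0}(0.9635)·e^{-i·0·0.5416}. Compute d first:
c=cos(0.9635/2)=0.886185, s=sin(0.9635/2)=0.463331; N=√[1·1·1·1]=1.000000
Admissible k: 0..1 (factorial args all ≥0)
  k=0: (−1)^0·1.0000/(1)·0.8862^2·0.4633^0 = +0.785325
  k=1: (−1)^1·1.0000/(1)·0.8862^0·0.4633^2 = -0.214675
d^1_{0,0}(0.9635) = +0.785325 -0.214675 = +0.570649
|D^1_{0,0}|² = |d^1_{0,0}(β)|² = (+0.570649)² = 0.325641 (the z-rotation phases have unit modulus)

P=0.3256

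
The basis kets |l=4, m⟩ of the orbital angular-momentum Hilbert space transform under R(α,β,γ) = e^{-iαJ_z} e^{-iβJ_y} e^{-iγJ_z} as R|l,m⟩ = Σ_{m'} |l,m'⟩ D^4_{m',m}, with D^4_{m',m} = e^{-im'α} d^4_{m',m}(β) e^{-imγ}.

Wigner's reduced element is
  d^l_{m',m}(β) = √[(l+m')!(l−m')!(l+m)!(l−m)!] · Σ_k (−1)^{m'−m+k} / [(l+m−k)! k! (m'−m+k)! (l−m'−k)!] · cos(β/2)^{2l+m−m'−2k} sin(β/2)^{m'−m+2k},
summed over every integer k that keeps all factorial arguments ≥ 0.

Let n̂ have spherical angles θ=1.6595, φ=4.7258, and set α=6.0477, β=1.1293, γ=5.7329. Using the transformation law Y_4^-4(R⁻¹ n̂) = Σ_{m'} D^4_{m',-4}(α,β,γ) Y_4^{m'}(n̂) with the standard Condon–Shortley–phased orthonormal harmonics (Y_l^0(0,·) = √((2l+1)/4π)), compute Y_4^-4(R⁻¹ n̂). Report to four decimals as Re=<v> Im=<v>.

Re=-0.4062 Im=-0.0753

Need the full column D^4_{m',-4} for m'=−4..4 at α=6.0477, β=1.1293, γ=5.7329.
cos(β/2)=0.844776, sin(β/2)=0.535120
d^4_{-4,-4}: single k=0 term ⇒ +0.259378;  D = -0.259377+0.000386i
d^4_{-3,-4}: single k=0 term ⇒ -0.464715;  D = +0.452051+0.107752i
d^4_{-2,-4}: single k=0 term ⇒ +0.550720;  D = -0.491134-0.249159i
d^4_{-1,-4}: single k=0 term ⇒ -0.493351;  D = +0.375752+0.319695i
d^4_{0,-4}: single k=0 term ⇒ +0.349398;  D = -0.205943-0.282252i
d^4_{1,-4}: single k=0 term ⇒ -0.197959;  D = +0.076151+0.182726i
d^4_{2,-4}: single k=0 term ⇒ +0.088669;  D = -0.014072-0.087545i
d^4_{3,-4}: single k=0 term ⇒ -0.030022;  D = -0.002283+0.029936i
d^4_{4,-4}: single k=0 term ⇒ +0.006724;  D = +0.002061-0.006400i
Y_4^{m'}(θ=1.6595,φ=4.7258) and Σ D·Y over m':
  (-0.2594+0.0004i)·(+0.4350-0.0234i)  (+0.4521+0.1078i)·(+0.0044+0.1095i)  (-0.4911-0.2492i)·(+0.3136-0.0084i)  (+0.3758+0.3197i)·(+0.0016+0.1229i)  (-0.2059-0.2823i)·(+0.2927+0.0000i)  (+0.0762+0.1827i)·(-0.0016+0.1229i)  (-0.0141-0.0875i)·(+0.3136+0.0084i)  (-0.0023+0.0299i)·(-0.0044+0.1095i)  (+0.0021-0.0064i)·(+0.4350+0.0234i)
Y_4^-4(R⁻¹ n̂) = -0.406156-0.075313i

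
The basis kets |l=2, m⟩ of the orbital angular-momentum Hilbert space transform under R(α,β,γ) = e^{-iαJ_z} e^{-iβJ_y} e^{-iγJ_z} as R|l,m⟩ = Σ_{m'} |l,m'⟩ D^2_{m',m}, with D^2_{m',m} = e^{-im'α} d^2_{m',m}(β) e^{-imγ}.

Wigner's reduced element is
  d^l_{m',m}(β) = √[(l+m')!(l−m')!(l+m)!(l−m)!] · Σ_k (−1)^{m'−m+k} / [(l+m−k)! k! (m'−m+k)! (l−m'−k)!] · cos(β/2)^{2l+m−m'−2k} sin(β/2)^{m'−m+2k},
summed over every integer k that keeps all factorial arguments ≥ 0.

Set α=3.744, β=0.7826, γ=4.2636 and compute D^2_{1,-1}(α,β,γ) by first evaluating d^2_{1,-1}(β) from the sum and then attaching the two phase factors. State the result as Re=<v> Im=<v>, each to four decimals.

Re=0.3053 Im=0.1747

Split into d^2_{1,-1}(β=0.7826) × two z-phases.
Half-angle: c=0.924414, s=0.381390. N=√(6·1·1·6)=6.000000
k: max(0,(-1)−(1))=0 … min(2+(-1),2−(1))=1
  k=0: (−1)^2·6.0000/(2)·0.9244^2·0.3814^2 = +0.372901
  k=1: (−1)^3·6.0000/(6)·0.9244^0·0.3814^4 = -0.021158
d^2_{1,-1}(0.7826) = +0.372901 -0.021158 = +0.351743
D = (-0.823974+0.566628i)·(+0.351743)·(-0.433875-0.900973i) = +0.305319+0.174652i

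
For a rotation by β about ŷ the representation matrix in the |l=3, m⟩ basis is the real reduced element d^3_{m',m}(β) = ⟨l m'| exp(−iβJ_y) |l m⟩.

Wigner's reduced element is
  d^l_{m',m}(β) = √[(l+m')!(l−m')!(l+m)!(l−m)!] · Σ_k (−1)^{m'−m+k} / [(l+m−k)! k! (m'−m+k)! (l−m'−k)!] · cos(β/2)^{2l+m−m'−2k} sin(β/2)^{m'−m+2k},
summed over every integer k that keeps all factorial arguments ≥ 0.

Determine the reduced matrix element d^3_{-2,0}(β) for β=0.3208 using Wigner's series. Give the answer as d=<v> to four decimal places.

d=0.1292

d^3_{-2,0}(β=0.3208) via Wigner's sum:
c=cos(0.3208/2)=0.987163, s=sin(0.3208/2)=0.159713; N=√[1·120·6·6]=65.726707
k∈{2,3} keeps every argument non-negative
  k=2: (−1)^0·65.7267/(12)·0.9872^4·0.1597^2 = +0.132678
  k=3: (−1)^1·65.7267/(12)·0.9872^2·0.1597^4 = -0.003473
d^3_{-2,0}(0.3208) = +0.132678 -0.003473 = +0.129205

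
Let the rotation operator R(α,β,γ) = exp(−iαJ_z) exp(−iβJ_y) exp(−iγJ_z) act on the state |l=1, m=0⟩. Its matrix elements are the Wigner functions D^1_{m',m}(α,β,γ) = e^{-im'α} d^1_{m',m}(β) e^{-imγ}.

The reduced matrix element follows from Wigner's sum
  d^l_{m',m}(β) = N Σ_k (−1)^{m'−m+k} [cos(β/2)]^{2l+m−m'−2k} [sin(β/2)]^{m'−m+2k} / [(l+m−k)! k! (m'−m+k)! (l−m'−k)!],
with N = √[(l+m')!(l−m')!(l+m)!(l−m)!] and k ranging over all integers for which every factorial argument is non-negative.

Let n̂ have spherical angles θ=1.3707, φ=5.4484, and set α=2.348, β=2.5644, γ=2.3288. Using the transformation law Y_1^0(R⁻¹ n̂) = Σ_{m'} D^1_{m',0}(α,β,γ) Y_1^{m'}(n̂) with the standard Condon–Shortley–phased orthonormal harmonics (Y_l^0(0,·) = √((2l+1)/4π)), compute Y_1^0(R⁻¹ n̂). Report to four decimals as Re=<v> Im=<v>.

Need the full column D^1_{m',0} for m'=−1..1 at α=2.348, β=2.5644, γ=2.3288.
cos(β/2)=0.284607, sin(β/2)=0.958644
d^1_{-1,0}: single k=1 term ⇒ +0.385849;  D = -0.270592+0.275063i
d^1_{0,0}: k∈[0..1] ⇒ +0.081001 -0.918999 = -0.837998;  D = -0.837998+0.000000i
d^1_{1,0}: single k=0 term ⇒ -0.385849;  D = +0.270592+0.275063i
Y_1^{m'}(θ=1.3707,φ=5.4484) and Σ D·Y over m':
  (-0.2706+0.2751i)·(+0.2273+0.2510i)  (-0.8380+0.0000i)·(+0.0971+0.0000i)  (+0.2706+0.2751i)·(-0.2273+0.2510i)
Y_1^0(R⁻¹ n̂) = -0.342459+0.000000i

Re=-0.3425 Im=0.0000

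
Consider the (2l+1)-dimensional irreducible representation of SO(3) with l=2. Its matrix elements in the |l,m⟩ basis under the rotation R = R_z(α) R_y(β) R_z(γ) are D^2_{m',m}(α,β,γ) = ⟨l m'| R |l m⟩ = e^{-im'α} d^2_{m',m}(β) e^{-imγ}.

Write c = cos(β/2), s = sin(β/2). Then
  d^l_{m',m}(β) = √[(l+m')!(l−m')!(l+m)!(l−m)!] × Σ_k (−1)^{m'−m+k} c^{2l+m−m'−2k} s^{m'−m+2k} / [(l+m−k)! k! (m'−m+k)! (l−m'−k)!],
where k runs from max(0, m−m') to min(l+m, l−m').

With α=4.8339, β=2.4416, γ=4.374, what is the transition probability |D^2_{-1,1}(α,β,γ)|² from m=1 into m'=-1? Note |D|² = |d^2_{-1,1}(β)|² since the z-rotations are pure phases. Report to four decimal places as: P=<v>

P=0.2185

First d^2_{-1,1}(β=2.4416), then the phase factors e^{-i(-1)α} and e^{-i(1)γ}:
Half-angle: c=0.342894, s=0.939374. N=√(1·6·6·1)=6.000000
k∈{2,3} keeps every argument non-negative
  k=2: (−1)^0·6.0000/(2)·0.3429^2·0.9394^2 = +0.311257
  k=3: (−1)^1·6.0000/(6)·0.3429^0·0.9394^4 = -0.778671
d^2_{-1,1}(2.4416) = +0.311257 -0.778671 = -0.467414
|D^2_{-1,1}|² = |d^2_{-1,1}(β)|² = (-0.467414)² = 0.218476 (the z-rotation phases have unit modulus)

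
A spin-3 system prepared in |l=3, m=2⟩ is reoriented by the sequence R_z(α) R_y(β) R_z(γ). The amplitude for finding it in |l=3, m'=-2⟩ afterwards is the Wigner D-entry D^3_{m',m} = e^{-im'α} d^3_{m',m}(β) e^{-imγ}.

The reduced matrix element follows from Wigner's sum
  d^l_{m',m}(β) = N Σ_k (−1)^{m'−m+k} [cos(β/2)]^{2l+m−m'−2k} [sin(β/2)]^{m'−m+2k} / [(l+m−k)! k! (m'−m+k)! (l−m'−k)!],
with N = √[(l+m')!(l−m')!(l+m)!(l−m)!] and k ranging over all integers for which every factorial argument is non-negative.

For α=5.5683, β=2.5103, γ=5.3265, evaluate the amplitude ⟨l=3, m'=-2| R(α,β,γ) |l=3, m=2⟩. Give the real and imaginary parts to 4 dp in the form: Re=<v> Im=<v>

Re=-0.3049 Im=-0.1601

First d^3_{-2,2}(β=2.5103), then the phase factors e^{-i(-2)α} and e^{-i(2)γ}:
With c≡cos(β/2)=0.310431 and s≡sin(β/2)=0.950596, N=[1·120·120·1]^{1/2}=120.000000
k: max(0,(2)−(-2))=4 … min(3+(2),3−(-2))=5
  k=4: (−1)^0·120.0000/(24)·0.3104^2·0.9506^4 = +0.393445
  k=5: (−1)^1·120.0000/(120)·0.3104^0·0.9506^6 = -0.737863
d^3_{-2,2}(2.5103) = +0.393445 -0.737863 = -0.344418
D = (+0.140559-0.990072i)·(-0.344418)·(-0.335913+0.941893i) = -0.304923-0.160144i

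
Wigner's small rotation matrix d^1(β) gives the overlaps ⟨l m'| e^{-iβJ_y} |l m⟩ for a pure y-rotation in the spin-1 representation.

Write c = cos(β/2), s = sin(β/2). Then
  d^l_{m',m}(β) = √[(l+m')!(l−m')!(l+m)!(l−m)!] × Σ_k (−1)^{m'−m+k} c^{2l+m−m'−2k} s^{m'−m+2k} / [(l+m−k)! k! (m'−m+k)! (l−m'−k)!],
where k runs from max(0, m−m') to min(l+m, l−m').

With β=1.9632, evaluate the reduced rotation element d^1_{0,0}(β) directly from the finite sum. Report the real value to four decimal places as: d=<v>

d=-0.3824

d^1_{0,0}(β=1.9632) via Wigner's sum:
With c≡cos(β/2)=0.555693 and s≡sin(β/2)=0.831388, N=[1·1·1·1]^{1/2}=1.000000
Admissible k: 0..1 (factorial args all ≥0)
  k=0: (−1)^0·1.0000/(1)·0.5557^2·0.8314^0 = +0.308795
  k=1: (−1)^1·1.0000/(1)·0.5557^0·0.8314^2 = -0.691205
d^1_{0,0}(1.9632) = +0.308795 -0.691205 = -0.382410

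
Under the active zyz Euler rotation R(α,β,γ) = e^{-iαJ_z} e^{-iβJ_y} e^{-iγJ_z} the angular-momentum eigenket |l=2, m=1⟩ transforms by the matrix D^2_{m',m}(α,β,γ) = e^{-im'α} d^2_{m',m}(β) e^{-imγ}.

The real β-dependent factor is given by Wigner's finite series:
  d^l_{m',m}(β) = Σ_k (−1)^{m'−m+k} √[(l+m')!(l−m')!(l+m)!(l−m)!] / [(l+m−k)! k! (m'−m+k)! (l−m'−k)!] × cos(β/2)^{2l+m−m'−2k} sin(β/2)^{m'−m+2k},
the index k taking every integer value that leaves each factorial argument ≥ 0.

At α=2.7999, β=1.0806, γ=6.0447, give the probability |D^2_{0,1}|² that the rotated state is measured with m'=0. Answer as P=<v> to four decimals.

D^2_{0,1}(2.7999,1.0806,6.0447) = e^{-i·0·2.7999}·d^2_{0,1}(1.0806)·e^{-i·1·6.0447}. Compute d first:
c=cos(1.0806/2)=0.857554, s=sin(1.0806/2)=0.514393; N=√[2·2·6·1]=4.898979
k∈{1,2} keeps every argument non-negative
  k=1: (−1)^0·4.8990/(2)·0.8576^3·0.5144^1 = +0.794614
  k=2: (−1)^1·4.8990/(2)·0.8576^1·0.5144^3 = -0.285906
d^2_{0,1}(1.0806) = +0.794614 -0.285906 = +0.508708
|D^2_{0,1}|² = |d^2_{0,1}(β)|² = (+0.508708)² = 0.258783 (the z-rotation phases have unit modulus)

P=0.2588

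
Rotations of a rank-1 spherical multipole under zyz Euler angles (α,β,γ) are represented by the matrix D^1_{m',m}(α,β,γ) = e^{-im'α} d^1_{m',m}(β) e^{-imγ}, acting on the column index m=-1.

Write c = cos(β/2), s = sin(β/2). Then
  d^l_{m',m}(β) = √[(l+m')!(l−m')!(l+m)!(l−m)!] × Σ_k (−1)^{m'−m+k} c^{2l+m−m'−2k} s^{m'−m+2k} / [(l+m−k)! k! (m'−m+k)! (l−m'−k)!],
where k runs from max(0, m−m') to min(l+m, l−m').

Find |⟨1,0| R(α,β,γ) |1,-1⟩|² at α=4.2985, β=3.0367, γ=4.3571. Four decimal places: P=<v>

P=0.0055

D^1_{0,-1}(4.2985,3.0367,4.3571) = e^{-i·0·4.2985}·d^1_{0,-1}(3.0367)·e^{-i·-1·4.3571}. Compute d first:
With c≡cos(β/2)=0.052422 and s≡sin(β/2)=0.998625, N=[1·1·1·2]^{1/2}=1.414214
k∈{0} keeps every argument non-negative
  k=0: (−1)^1·1.4142/(1)·0.0524^1·0.9986^1 = -0.074034
d^1_{0,-1}(3.0367) = -0.074034
|D^1_{0,-1}|² = |d^1_{0,-1}(β)|² = (-0.074034)² = 0.005481 (the z-rotation phases have unit modulus)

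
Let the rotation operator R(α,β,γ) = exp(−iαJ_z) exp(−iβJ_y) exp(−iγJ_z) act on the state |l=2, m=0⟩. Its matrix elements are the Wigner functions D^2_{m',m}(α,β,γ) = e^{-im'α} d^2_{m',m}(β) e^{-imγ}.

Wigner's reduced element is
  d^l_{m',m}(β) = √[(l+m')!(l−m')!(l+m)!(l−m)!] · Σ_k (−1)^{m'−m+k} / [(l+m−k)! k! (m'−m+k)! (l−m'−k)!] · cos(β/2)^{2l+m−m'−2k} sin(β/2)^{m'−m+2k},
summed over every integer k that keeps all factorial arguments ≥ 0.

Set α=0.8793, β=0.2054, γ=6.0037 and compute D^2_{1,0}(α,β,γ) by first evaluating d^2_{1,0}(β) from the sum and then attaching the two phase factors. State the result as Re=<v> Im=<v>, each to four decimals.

D^2_{1,0}(0.8793,0.2054,6.0037) = e^{-i·1·0.8793}·d^2_{1,0}(0.2054)·e^{-i·0·6.0037}. Compute d first:
With c≡cos(β/2)=0.994731 and s≡sin(β/2)=0.102520, N=[6·1·2·2]^{1/2}=4.898979
k: max(0,(0)−(1))=0 … min(2+(0),2−(1))=1
  k=0: (−1)^1·4.8990/(2)·0.9947^3·0.1025^1 = -0.247172
  k=1: (−1)^2·4.8990/(2)·0.9947^1·0.1025^3 = +0.002625
d^2_{1,0}(0.2054) = -0.247172 +0.002625 = -0.244547
Attach z-rotation phases: D = e^{-i(1)(0.8793)}·(-0.244547)·e^{-i(0)(6.0037)} = -0.155945+0.188372i

Re=-0.1559 Im=0.1884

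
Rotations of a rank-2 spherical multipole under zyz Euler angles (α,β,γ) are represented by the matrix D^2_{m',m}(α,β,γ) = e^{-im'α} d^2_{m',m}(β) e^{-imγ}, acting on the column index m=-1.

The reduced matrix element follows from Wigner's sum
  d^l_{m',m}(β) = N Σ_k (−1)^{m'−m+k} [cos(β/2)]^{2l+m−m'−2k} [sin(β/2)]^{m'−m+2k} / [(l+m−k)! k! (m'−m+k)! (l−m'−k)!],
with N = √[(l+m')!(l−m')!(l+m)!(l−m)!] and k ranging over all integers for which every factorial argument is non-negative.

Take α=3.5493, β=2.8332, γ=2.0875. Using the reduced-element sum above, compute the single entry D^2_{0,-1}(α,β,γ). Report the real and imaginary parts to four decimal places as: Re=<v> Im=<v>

D^2_{0,-1}(3.5493,2.8332,2.0875) = e^{-i·0·3.5493}·d^2_{0,-1}(2.8332)·e^{-i·-1·2.0875}. Compute d first:
Half-angle: c=0.153586, s=0.988135. N=√(2·2·1·6)=4.898979
k∈{0,1} keeps every argument non-negative
  k=0: (−1)^1·4.8990/(2)·0.1536^3·0.9881^1 = -0.008769
  k=1: (−1)^2·4.8990/(2)·0.1536^1·0.9881^3 = +0.362975
d^2_{0,-1}(2.8332) = -0.008769 +0.362975 = +0.354206
D = (+1.000000+0.000000i)·(+0.354206)·(-0.494017+0.869452i) = -0.174984+0.307965i

Re=-0.1750 Im=0.3080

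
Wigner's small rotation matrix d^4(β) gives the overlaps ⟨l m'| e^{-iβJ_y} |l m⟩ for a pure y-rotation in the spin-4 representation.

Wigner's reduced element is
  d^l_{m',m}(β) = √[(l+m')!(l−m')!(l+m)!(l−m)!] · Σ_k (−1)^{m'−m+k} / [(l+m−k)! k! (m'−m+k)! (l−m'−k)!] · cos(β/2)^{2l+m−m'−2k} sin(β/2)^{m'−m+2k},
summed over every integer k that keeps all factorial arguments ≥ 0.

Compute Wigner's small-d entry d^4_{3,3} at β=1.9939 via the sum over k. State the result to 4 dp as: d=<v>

d^4_{3,3}(β=1.9939) via Wigner's sum:
Half-angle: c=0.542866, s=0.839819. N=√(5040·1·5040·1)=5040.000000
Admissible k: 0..1 (factorial args all ≥0)
  k=0: (−1)^0·5040.0000/(5040)·0.5429^8·0.8398^0 = +0.007543
  k=1: (−1)^1·5040.0000/(720)·0.5429^6·0.8398^2 = -0.126365
d^4_{3,3}(1.9939) = +0.007543 -0.126365 = -0.118822

d=-0.1188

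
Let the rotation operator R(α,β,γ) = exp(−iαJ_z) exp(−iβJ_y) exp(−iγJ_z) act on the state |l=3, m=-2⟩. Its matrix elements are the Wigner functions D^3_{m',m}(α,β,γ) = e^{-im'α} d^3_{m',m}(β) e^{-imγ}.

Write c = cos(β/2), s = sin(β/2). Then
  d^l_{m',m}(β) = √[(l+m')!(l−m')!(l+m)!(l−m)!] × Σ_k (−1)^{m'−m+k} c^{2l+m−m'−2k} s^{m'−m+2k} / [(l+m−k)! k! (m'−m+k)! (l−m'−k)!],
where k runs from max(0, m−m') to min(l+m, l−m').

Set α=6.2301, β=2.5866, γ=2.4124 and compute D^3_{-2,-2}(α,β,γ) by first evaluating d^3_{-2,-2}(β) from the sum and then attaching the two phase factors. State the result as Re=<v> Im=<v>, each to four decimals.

Re=-0.0002 Im=0.0256

First d^3_{-2,-2}(β=2.5866), then the phase factors e^{-i(-2)α} and e^{-i(-2)γ}:
With c≡cos(β/2)=0.273949 and s≡sin(β/2)=0.961744, N=[1·120·1·120]^{1/2}=120.000000
k∈{0,1} keeps every argument non-negative
  k=0: (−1)^0·120.0000/(120)·0.2739^6·0.9617^0 = +0.000423
  k=1: (−1)^1·120.0000/(24)·0.2739^4·0.9617^2 = -0.026047
d^3_{-2,-2}(2.5866) = +0.000423 -0.026047 = -0.025625
Attach z-rotation phases: D = e^{-i(-2)(6.2301)}·(-0.025625)·e^{-i(-2)(2.4124)} = -0.000160+0.025624i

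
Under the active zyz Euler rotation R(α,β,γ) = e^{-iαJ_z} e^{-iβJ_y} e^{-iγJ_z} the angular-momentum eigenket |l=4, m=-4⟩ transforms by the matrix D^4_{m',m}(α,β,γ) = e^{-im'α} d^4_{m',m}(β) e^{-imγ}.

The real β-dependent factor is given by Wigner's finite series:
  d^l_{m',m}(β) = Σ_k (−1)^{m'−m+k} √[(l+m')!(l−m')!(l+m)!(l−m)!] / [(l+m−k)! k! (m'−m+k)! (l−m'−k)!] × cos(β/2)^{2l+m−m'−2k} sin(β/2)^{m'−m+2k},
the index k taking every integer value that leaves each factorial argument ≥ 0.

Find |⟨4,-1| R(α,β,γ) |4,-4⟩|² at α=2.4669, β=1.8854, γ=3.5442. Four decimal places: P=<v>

First d^4_{-1,-4}(β=1.8854), then the phase factors e^{-i(-1)α} and e^{-i(-4)γ}:
c=cos(1.8854/2)=0.587605, s=sin(1.8854/2)=0.809148; N=√[6·120·1·40320]=5387.986637
The bounds max(0,m−m')=0 and min(l+m,l−m')=0 give 1 term
  k=0: (−1)^3·5387.9866/(720)·0.5876^5·0.8091^3 = -0.277720
d^4_{-1,-4}(1.8854) = -0.277720
|D^4_{-1,-4}|² = |d^4_{-1,-4}(β)|² = (-0.277720)² = 0.077128 (the z-rotation phases have unit modulus)

P=0.0771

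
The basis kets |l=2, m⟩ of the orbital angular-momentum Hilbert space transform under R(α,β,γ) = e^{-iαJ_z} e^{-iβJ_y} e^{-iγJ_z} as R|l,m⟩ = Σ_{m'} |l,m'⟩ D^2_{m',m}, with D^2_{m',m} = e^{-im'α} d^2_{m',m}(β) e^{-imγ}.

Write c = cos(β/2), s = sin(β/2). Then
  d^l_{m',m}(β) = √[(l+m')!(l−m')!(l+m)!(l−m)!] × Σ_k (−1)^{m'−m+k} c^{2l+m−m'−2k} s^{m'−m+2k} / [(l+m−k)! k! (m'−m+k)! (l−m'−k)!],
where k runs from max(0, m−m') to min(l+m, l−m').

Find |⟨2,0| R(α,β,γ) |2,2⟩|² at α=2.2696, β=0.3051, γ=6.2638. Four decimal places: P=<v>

P=0.0031

First d^2_{0,2}(β=0.3051), then the phase factors e^{-i(0)α} and e^{-i(2)γ}:
Half-angle: c=0.988387, s=0.151959. N=√(2·2·24·1)=9.797959
k: max(0,(2)−(0))=2 … min(2+(2),2−(0))=2
  k=2: (−1)^0·9.7980/(4)·0.9884^2·0.1520^2 = +0.055256
d^2_{0,2}(0.3051) = +0.055256
|D^2_{0,2}|² = |d^2_{0,2}(β)|² = (+0.055256)² = 0.003053 (the z-rotation phases have unit modulus)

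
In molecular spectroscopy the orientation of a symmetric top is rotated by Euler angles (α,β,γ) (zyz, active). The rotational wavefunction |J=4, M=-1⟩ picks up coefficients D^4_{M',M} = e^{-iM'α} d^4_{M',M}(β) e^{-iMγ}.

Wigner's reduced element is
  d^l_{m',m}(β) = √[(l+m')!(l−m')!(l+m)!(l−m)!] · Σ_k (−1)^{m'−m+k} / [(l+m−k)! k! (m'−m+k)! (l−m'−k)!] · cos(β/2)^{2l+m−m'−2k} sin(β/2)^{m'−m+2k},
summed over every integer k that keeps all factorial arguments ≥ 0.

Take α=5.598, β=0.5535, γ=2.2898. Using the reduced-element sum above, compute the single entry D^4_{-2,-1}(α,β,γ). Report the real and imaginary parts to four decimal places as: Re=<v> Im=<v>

Re=0.3312 Im=0.4344

Split into d^4_{-2,-1}(β=0.5535) × two z-phases.
c=cos(0.5535/2)=0.961949, s=sin(0.5535/2)=0.273231; N=√[2·720·6·120]=1018.233765
k∈{1,2,3} keeps every argument non-negative
  k=1: (−1)^0·1018.2338/(240)·0.9619^7·0.2732^1 = +0.883545
  k=2: (−1)^1·1018.2338/(48)·0.9619^5·0.2732^3 = -0.356414
  k=3: (−1)^2·1018.2338/(72)·0.9619^3·0.2732^5 = +0.019170
d^4_{-2,-1}(0.5535) = +0.883545 -0.356414 +0.019170 = +0.546301
D = (+0.199087-0.979982i)·(+0.546301)·(-0.658635+0.752462i) = +0.331208+0.434449i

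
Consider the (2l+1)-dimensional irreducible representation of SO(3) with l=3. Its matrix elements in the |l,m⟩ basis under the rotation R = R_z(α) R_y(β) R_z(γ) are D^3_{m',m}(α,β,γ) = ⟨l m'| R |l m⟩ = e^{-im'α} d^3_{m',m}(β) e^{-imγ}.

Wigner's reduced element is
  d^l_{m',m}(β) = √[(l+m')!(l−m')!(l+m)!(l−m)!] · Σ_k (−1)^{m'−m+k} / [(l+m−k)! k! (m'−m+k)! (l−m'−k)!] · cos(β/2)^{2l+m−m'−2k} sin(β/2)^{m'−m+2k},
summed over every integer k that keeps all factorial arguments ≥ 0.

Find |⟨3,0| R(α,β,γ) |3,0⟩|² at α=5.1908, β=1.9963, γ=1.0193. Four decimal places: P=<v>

Split into d^3_{0,0}(β=1.9963) × two z-phases.
With c≡cos(β/2)=0.541858 and s≡sin(β/2)=0.840470, N=[6·6·6·6]^{1/2}=36.000000
Admissible k: 0..3 (factorial args all ≥0)
  k=0: (−1)^0·36.0000/(36)·0.5419^6·0.8405^0 = +0.025311
  k=1: (−1)^1·36.0000/(4)·0.5419^4·0.8405^2 = -0.548061
  k=2: (−1)^2·36.0000/(4)·0.5419^2·0.8405^4 = +1.318568
  k=3: (−1)^3·36.0000/(36)·0.5419^0·0.8405^6 = -0.352479
d^3_{0,0}(1.9963) = +0.025311 -0.548061 +1.318568 -0.352479 = +0.443339
|D^3_{0,0}|² = |d^3_{0,0}(β)|² = (+0.443339)² = 0.196549 (the z-rotation phases have unit modulus)

P=0.1965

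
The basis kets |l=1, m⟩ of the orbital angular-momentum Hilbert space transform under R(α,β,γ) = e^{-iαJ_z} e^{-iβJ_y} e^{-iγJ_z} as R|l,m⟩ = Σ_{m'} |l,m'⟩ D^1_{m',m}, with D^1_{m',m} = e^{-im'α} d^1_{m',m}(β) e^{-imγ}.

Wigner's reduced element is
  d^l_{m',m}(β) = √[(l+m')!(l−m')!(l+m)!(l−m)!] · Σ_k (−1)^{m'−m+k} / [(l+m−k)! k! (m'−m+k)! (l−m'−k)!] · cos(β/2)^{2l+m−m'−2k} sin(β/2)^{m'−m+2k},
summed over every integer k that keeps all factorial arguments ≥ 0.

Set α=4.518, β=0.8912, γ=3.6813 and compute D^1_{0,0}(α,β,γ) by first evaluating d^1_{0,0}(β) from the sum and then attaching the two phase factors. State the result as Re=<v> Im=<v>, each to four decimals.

Re=0.6285 Im=0.0000

Split into d^1_{0,0}(β=0.8912) × two z-phases.
c=cos(0.8912/2)=0.902352, s=sin(0.8912/2)=0.430999; N=√[1·1·1·1]=1.000000
Admissible k: 0..1 (factorial args all ≥0)
  k=0: (−1)^0·1.0000/(1)·0.9024^2·0.4310^0 = +0.814240
  k=1: (−1)^1·1.0000/(1)·0.9024^0·0.4310^2 = -0.185760
d^1_{0,0}(0.8912) = +0.814240 -0.185760 = +0.628479
Attach z-rotation phases: D = e^{-i(0)(4.518)}·(+0.628479)·e^{-i(0)(3.6813)} = +0.628479+0.000000i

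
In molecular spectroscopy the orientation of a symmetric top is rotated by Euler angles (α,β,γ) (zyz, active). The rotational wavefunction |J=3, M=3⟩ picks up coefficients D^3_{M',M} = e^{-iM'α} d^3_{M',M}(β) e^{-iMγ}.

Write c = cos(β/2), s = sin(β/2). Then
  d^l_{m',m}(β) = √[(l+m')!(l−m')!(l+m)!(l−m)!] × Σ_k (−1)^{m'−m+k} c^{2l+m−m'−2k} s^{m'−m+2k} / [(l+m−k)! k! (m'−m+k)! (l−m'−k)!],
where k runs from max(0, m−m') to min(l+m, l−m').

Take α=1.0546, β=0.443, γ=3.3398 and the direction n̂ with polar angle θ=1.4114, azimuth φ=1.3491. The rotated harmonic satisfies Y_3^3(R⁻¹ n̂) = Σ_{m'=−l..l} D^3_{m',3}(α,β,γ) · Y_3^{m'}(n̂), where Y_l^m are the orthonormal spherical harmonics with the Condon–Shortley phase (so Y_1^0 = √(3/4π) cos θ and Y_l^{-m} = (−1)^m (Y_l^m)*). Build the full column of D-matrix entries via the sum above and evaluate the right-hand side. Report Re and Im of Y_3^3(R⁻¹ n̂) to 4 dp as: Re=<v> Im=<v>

Re=0.2192 Im=0.1072

Need the full column D^3_{m',3} for m'=−3..3 at α=1.0546, β=0.443, γ=3.3398.
cos(β/2)=0.975569, sin(β/2)=0.219693
d^3_{-3,3}: single k=6 term ⇒ +0.000112;  D = +0.000095-0.000061i
d^3_{-2,3}: single k=5 term ⇒ +0.001223;  D = -0.000069-0.001221i
d^3_{-1,3}: single k=4 term ⇒ +0.008587;  D = -0.007694-0.003812i
d^3_{0,3}: single k=3 term ⇒ +0.044029;  D = -0.036472+0.024665i
d^3_{1,3}: single k=2 term ⇒ +0.169321;  D = +0.013266+0.168801i
d^3_{2,3}: single k=1 term ⇒ +0.475535;  D = +0.430691+0.201589i
d^3_{3,3}: single k=0 term ⇒ +0.862081;  D = +0.703214-0.498672i
Y_3^{m'}(θ=1.4114,φ=1.3491) and Σ D·Y over m':
  (+0.0001-0.0001i)·(-0.2478+0.3160i)  (-0.0001-0.0012i)·(-0.1428-0.0678i)  (-0.0077-0.0038i)·(-0.0613+0.2721i)  (-0.0365+0.0247i)·(-0.1702+0.0000i)  (+0.0133+0.1688i)·(+0.0613+0.2721i)  (+0.4307+0.2016i)·(-0.1428+0.0678i)  (+0.7032-0.4987i)·(+0.2478+0.3160i)
Y_3^3(R⁻¹ n̂) = +0.219167+0.107166i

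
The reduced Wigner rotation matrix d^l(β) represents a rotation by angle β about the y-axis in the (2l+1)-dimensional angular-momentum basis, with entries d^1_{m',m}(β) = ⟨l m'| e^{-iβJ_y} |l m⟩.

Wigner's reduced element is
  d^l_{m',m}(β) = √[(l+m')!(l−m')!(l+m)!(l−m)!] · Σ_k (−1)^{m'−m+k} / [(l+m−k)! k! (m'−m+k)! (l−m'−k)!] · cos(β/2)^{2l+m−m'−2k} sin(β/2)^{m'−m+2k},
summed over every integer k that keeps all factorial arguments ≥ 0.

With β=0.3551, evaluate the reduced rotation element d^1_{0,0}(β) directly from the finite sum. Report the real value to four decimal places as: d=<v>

d=0.9376

d^1_{0,0}(β=0.3551) via Wigner's sum:
With c≡cos(β/2)=0.984279 and s≡sin(β/2)=0.176619, N=[1·1·1·1]^{1/2}=1.000000
k: max(0,(0)−(0))=0 … min(1+(0),1−(0))=1
  k=0: (−1)^0·1.0000/(1)·0.9843^2·0.1766^0 = +0.968806
  k=1: (−1)^1·1.0000/(1)·0.9843^0·0.1766^2 = -0.031194
d^1_{0,0}(0.3551) = +0.968806 -0.031194 = +0.937612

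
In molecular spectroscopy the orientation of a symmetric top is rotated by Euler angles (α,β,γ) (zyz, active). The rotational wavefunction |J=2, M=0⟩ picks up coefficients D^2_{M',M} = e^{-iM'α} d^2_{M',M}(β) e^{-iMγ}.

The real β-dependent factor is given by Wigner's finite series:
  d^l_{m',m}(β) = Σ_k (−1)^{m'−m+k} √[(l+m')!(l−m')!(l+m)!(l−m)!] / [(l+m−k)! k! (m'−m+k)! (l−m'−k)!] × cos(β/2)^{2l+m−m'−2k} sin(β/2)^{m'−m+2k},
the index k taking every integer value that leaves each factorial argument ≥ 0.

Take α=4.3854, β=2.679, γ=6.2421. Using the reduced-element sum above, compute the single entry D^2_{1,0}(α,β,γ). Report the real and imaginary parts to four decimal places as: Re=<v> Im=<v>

First d^2_{1,0}(β=2.679), then the phase factors e^{-i(1)α} and e^{-i(0)γ}:
c=cos(2.679/2)=0.229240, s=sin(2.679/2)=0.973370; N=√[6·1·2·2]=4.898979
k∈{0,1} keeps every argument non-negative
  k=0: (−1)^1·4.8990/(2)·0.2292^3·0.9734^1 = -0.028722
  k=1: (−1)^2·4.8990/(2)·0.2292^1·0.9734^3 = +0.517844
d^2_{1,0}(2.679) = -0.028722 +0.517844 = +0.489122
Phases: e^{-i·(1)·4.3854}=-0.321193+0.947014i, e^{-i·(0)·6.2421}=+1.000000+0.000000i ⇒ D=-0.157102+0.463205i

Re=-0.1571 Im=0.4632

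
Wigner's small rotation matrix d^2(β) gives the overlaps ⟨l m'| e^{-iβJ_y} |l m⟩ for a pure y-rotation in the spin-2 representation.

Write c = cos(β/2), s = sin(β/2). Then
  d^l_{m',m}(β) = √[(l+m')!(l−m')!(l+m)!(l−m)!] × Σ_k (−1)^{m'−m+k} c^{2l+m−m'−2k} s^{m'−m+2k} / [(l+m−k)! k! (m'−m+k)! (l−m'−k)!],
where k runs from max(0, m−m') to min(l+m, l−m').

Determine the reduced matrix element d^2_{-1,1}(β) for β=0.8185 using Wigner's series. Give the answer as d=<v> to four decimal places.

d=0.3747

d^2_{-1,1}(β=0.8185) via Wigner's sum:
With c≡cos(β/2)=0.917420 and s≡sin(β/2)=0.397921, N=[1·6·6·1]^{1/2}=6.000000
The bounds max(0,m−m')=2 and min(l+m,l−m')=3 give 2 terms
  k=2: (−1)^0·6.0000/(2)·0.9174^2·0.3979^2 = +0.399808
  k=3: (−1)^1·6.0000/(6)·0.9174^0·0.3979^4 = -0.025072
d^2_{-1,1}(0.8185) = +0.399808 -0.025072 = +0.374736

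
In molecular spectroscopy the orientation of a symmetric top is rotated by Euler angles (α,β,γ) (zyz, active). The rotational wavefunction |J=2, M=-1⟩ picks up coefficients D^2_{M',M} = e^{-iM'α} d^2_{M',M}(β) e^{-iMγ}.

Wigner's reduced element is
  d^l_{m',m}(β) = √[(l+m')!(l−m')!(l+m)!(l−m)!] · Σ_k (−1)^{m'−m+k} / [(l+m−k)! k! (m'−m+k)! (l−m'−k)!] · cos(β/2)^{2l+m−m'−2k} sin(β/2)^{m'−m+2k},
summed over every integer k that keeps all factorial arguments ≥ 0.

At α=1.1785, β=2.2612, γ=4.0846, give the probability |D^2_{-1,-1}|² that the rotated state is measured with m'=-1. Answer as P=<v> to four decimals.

P=0.1704

D^2_{-1,-1}(1.1785,2.2612,4.0846) = e^{-i·-1·1.1785}·d^2_{-1,-1}(2.2612)·e^{-i·-1·4.0846}. Compute d first:
With c≡cos(β/2)=0.426117 and s≡sin(β/2)=0.904668, N=[1·6·1·6]^{1/2}=6.000000
k∈{0,1} keeps every argument non-negative
  k=0: (−1)^0·6.0000/(6)·0.4261^4·0.9047^0 = +0.032970
  k=1: (−1)^1·6.0000/(2)·0.4261^2·0.9047^2 = -0.445818
d^2_{-1,-1}(2.2612) = +0.032970 -0.445818 = -0.412848
|D^2_{-1,-1}|² = |d^2_{-1,-1}(β)|² = (-0.412848)² = 0.170444 (the z-rotation phases have unit modulus)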